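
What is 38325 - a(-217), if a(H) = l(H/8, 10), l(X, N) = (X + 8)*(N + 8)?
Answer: 154677/4 ≈ 38669.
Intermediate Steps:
l(X, N) = (8 + N)*(8 + X) (l(X, N) = (8 + X)*(8 + N) = (8 + N)*(8 + X))
a(H) = 144 + 9*H/4 (a(H) = 64 + 8*10 + 8*(H/8) + 10*(H/8) = 64 + 80 + 8*(H*(⅛)) + 10*(H*(⅛)) = 64 + 80 + 8*(H/8) + 10*(H/8) = 64 + 80 + H + 5*H/4 = 144 + 9*H/4)
38325 - a(-217) = 38325 - (144 + (9/4)*(-217)) = 38325 - (144 - 1953/4) = 38325 - 1*(-1377/4) = 38325 + 1377/4 = 154677/4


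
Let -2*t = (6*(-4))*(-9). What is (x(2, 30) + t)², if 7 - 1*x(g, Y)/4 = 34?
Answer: 46656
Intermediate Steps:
x(g, Y) = -108 (x(g, Y) = 28 - 4*34 = 28 - 136 = -108)
t = -108 (t = -6*(-4)*(-9)/2 = -(-12)*(-9) = -½*216 = -108)
(x(2, 30) + t)² = (-108 - 108)² = (-216)² = 46656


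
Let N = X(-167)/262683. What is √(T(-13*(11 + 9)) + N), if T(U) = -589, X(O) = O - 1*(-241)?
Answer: I*√501757650759/29187 ≈ 24.269*I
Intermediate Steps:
X(O) = 241 + O (X(O) = O + 241 = 241 + O)
N = 74/262683 (N = (241 - 167)/262683 = 74*(1/262683) = 74/262683 ≈ 0.00028171)
√(T(-13*(11 + 9)) + N) = √(-589 + 74/262683) = √(-154720213/262683) = I*√501757650759/29187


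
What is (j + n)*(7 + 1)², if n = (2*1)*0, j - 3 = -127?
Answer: -7936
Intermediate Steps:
j = -124 (j = 3 - 127 = -124)
n = 0 (n = 2*0 = 0)
(j + n)*(7 + 1)² = (-124 + 0)*(7 + 1)² = -124*8² = -124*64 = -7936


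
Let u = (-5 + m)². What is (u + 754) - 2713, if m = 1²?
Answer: -1943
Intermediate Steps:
m = 1
u = 16 (u = (-5 + 1)² = (-4)² = 16)
(u + 754) - 2713 = (16 + 754) - 2713 = 770 - 2713 = -1943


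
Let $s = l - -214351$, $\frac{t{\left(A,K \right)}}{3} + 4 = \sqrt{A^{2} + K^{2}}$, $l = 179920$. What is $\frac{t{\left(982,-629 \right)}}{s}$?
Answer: $- \frac{12}{394271} + \frac{3 \sqrt{1359965}}{394271} \approx 0.008843$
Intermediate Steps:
$t{\left(A,K \right)} = -12 + 3 \sqrt{A^{2} + K^{2}}$
$s = 394271$ ($s = 179920 - -214351 = 179920 + 214351 = 394271$)
$\frac{t{\left(982,-629 \right)}}{s} = \frac{-12 + 3 \sqrt{982^{2} + \left(-629\right)^{2}}}{394271} = \left(-12 + 3 \sqrt{964324 + 395641}\right) \frac{1}{394271} = \left(-12 + 3 \sqrt{1359965}\right) \frac{1}{394271} = - \frac{12}{394271} + \frac{3 \sqrt{1359965}}{394271}$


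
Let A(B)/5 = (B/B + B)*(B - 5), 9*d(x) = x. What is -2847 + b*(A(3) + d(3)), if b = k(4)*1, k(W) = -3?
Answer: -2728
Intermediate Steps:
d(x) = x/9
b = -3 (b = -3*1 = -3)
A(B) = 5*(1 + B)*(-5 + B) (A(B) = 5*((B/B + B)*(B - 5)) = 5*((1 + B)*(-5 + B)) = 5*(1 + B)*(-5 + B))
-2847 + b*(A(3) + d(3)) = -2847 - 3*((-25 - 20*3 + 5*3**2) + (1/9)*3) = -2847 - 3*((-25 - 60 + 5*9) + 1/3) = -2847 - 3*((-25 - 60 + 45) + 1/3) = -2847 - 3*(-40 + 1/3) = -2847 - 3*(-119/3) = -2847 + 119 = -2728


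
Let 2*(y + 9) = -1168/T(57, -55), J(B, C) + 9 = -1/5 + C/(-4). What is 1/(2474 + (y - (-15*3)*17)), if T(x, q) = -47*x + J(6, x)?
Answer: 54049/174589950 ≈ 0.00030958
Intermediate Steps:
J(B, C) = -46/5 - C/4 (J(B, C) = -9 + (-1/5 + C/(-4)) = -9 + (-1*1/5 + C*(-1/4)) = -9 + (-1/5 - C/4) = -46/5 - C/4)
T(x, q) = -46/5 - 189*x/4 (T(x, q) = -47*x + (-46/5 - x/4) = -46/5 - 189*x/4)
y = -474761/54049 (y = -9 + (-1168/(-46/5 - 189/4*57))/2 = -9 + (-1168/(-46/5 - 10773/4))/2 = -9 + (-1168/(-54049/20))/2 = -9 + (-1168*(-20/54049))/2 = -9 + (1/2)*(23360/54049) = -9 + 11680/54049 = -474761/54049 ≈ -8.7839)
1/(2474 + (y - (-15*3)*17)) = 1/(2474 + (-474761/54049 - (-15*3)*17)) = 1/(2474 + (-474761/54049 - (-45)*17)) = 1/(2474 + (-474761/54049 - 1*(-765))) = 1/(2474 + (-474761/54049 + 765)) = 1/(2474 + 40872724/54049) = 1/(174589950/54049) = 54049/174589950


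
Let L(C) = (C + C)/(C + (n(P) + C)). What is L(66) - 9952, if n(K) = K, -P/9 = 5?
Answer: -288564/29 ≈ -9950.5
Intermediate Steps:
P = -45 (P = -9*5 = -45)
L(C) = 2*C/(-45 + 2*C) (L(C) = (C + C)/(C + (-45 + C)) = (2*C)/(-45 + 2*C) = 2*C/(-45 + 2*C))
L(66) - 9952 = 2*66/(-45 + 2*66) - 9952 = 2*66/(-45 + 132) - 9952 = 2*66/87 - 9952 = 2*66*(1/87) - 9952 = 44/29 - 9952 = -288564/29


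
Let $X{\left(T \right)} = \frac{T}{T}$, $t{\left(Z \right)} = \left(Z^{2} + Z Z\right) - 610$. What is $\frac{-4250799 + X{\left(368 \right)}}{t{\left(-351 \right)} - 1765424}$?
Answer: $\frac{2125399}{759816} \approx 2.7973$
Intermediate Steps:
$t{\left(Z \right)} = -610 + 2 Z^{2}$ ($t{\left(Z \right)} = \left(Z^{2} + Z^{2}\right) - 610 = 2 Z^{2} - 610 = -610 + 2 Z^{2}$)
$X{\left(T \right)} = 1$
$\frac{-4250799 + X{\left(368 \right)}}{t{\left(-351 \right)} - 1765424} = \frac{-4250799 + 1}{\left(-610 + 2 \left(-351\right)^{2}\right) - 1765424} = - \frac{4250798}{\left(-610 + 2 \cdot 123201\right) - 1765424} = - \frac{4250798}{\left(-610 + 246402\right) - 1765424} = - \frac{4250798}{245792 - 1765424} = - \frac{4250798}{-1519632} = \left(-4250798\right) \left(- \frac{1}{1519632}\right) = \frac{2125399}{759816}$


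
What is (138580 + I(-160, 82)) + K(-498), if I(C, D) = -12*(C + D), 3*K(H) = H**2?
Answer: 222184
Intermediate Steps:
K(H) = H**2/3
I(C, D) = -12*C - 12*D
(138580 + I(-160, 82)) + K(-498) = (138580 + (-12*(-160) - 12*82)) + (1/3)*(-498)**2 = (138580 + (1920 - 984)) + (1/3)*248004 = (138580 + 936) + 82668 = 139516 + 82668 = 222184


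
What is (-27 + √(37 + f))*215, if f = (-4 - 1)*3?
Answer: -5805 + 215*√22 ≈ -4796.6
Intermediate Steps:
f = -15 (f = -5*3 = -15)
(-27 + √(37 + f))*215 = (-27 + √(37 - 15))*215 = (-27 + √22)*215 = -5805 + 215*√22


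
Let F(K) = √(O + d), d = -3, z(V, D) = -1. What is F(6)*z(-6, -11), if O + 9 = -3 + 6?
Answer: -3*I ≈ -3.0*I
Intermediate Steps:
O = -6 (O = -9 + (-3 + 6) = -9 + 3 = -6)
F(K) = 3*I (F(K) = √(-6 - 3) = √(-9) = 3*I)
F(6)*z(-6, -11) = (3*I)*(-1) = -3*I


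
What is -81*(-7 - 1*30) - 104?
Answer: 2893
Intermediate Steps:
-81*(-7 - 1*30) - 104 = -81*(-7 - 30) - 104 = -81*(-37) - 104 = 2997 - 104 = 2893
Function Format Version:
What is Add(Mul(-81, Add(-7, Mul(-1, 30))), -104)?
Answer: 2893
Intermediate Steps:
Add(Mul(-81, Add(-7, Mul(-1, 30))), -104) = Add(Mul(-81, Add(-7, -30)), -104) = Add(Mul(-81, -37), -104) = Add(2997, -104) = 2893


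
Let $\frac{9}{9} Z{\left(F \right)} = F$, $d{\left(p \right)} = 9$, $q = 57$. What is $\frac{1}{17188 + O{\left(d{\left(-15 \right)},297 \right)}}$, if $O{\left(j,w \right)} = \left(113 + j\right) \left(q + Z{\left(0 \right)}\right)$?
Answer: $\frac{1}{24142} \approx 4.1422 \cdot 10^{-5}$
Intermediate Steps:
$Z{\left(F \right)} = F$
$O{\left(j,w \right)} = 6441 + 57 j$ ($O{\left(j,w \right)} = \left(113 + j\right) \left(57 + 0\right) = \left(113 + j\right) 57 = 6441 + 57 j$)
$\frac{1}{17188 + O{\left(d{\left(-15 \right)},297 \right)}} = \frac{1}{17188 + \left(6441 + 57 \cdot 9\right)} = \frac{1}{17188 + \left(6441 + 513\right)} = \frac{1}{17188 + 6954} = \frac{1}{24142}$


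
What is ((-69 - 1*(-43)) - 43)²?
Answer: 4761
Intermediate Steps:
((-69 - 1*(-43)) - 43)² = ((-69 + 43) - 43)² = (-26 - 43)² = (-69)² = 4761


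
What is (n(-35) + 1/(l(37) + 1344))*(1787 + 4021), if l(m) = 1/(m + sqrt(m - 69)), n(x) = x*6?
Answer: 5808*(-1128956*sqrt(2) + 10443053*I)/(-49729*I + 5376*sqrt(2)) ≈ -1.2197e+6 + 6.1035e-5*I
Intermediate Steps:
n(x) = 6*x
l(m) = 1/(m + sqrt(-69 + m))
(n(-35) + 1/(l(37) + 1344))*(1787 + 4021) = (6*(-35) + 1/(1/(37 + sqrt(-69 + 37)) + 1344))*(1787 + 4021) = (-210 + 1/(1/(37 + sqrt(-32)) + 1344))*5808 = (-210 + 1/(1/(37 + 4*I*sqrt(2)) + 1344))*5808 = (-210 + 1/(1344 + 1/(37 + 4*I*sqrt(2))))*5808 = -1219680 + 5808/(1344 + 1/(37 + 4*I*sqrt(2)))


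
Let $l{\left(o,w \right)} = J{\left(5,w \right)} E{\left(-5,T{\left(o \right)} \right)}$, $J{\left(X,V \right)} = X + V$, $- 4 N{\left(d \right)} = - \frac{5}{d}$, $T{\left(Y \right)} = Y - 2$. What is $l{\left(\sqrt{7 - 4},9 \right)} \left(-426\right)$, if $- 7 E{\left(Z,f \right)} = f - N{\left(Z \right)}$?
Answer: $-1491 + 852 \sqrt{3} \approx -15.293$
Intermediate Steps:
$T{\left(Y \right)} = -2 + Y$ ($T{\left(Y \right)} = Y - 2 = -2 + Y$)
$N{\left(d \right)} = \frac{5}{4 d}$ ($N{\left(d \right)} = - \frac{\left(-5\right) \frac{1}{d}}{4} = \frac{5}{4 d}$)
$E{\left(Z,f \right)} = - \frac{f}{7} + \frac{5}{28 Z}$ ($E{\left(Z,f \right)} = - \frac{f - \frac{5}{4 Z}}{7} = - \frac{f}{7} + \frac{5}{28 Z}$)
$J{\left(X,V \right)} = V + X$
$l{\left(o,w \right)} = \left(5 + w\right) \left(\frac{1}{4} - \frac{o}{7}\right)$ ($l{\left(o,w \right)} = \left(w + 5\right) \left(- \frac{-2 + o}{7} + \frac{5}{28 \left(-5\right)}\right) = \left(5 + w\right) \left(\left(\frac{2}{7} - \frac{o}{7}\right) + \frac{5}{28} \left(- \frac{1}{5}\right)\right) = \left(5 + w\right) \left(\left(\frac{2}{7} - \frac{o}{7}\right) - \frac{1}{28}\right) = \left(5 + w\right) \left(\frac{1}{4} - \frac{o}{7}\right)$)
$l{\left(\sqrt{7 - 4},9 \right)} \left(-426\right) = - \frac{\left(-7 + 4 \sqrt{7 - 4}\right) \left(5 + 9\right)}{28} \left(-426\right) = \left(- \frac{1}{28}\right) \left(-7 + 4 \sqrt{3}\right) 14 \left(-426\right) = \left(\frac{7}{2} - 2 \sqrt{3}\right) \left(-426\right) = -1491 + 852 \sqrt{3}$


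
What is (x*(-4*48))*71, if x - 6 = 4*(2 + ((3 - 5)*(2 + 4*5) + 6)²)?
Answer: -78929280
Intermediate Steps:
x = 5790 (x = 6 + 4*(2 + ((3 - 5)*(2 + 4*5) + 6)²) = 6 + 4*(2 + (-2*(2 + 20) + 6)²) = 6 + 4*(2 + (-2*22 + 6)²) = 6 + 4*(2 + (-44 + 6)²) = 6 + 4*(2 + (-38)²) = 6 + 4*(2 + 1444) = 6 + 4*1446 = 6 + 5784 = 5790)
(x*(-4*48))*71 = (5790*(-4*48))*71 = (5790*(-192))*71 = -1111680*71 = -78929280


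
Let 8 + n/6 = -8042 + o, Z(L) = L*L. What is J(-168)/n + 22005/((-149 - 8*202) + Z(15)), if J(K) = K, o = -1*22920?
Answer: -68145173/4769380 ≈ -14.288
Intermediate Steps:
o = -22920
Z(L) = L**2
n = -185820 (n = -48 + 6*(-8042 - 22920) = -48 + 6*(-30962) = -48 - 185772 = -185820)
J(-168)/n + 22005/((-149 - 8*202) + Z(15)) = -168/(-185820) + 22005/((-149 - 8*202) + 15**2) = -168*(-1/185820) + 22005/((-149 - 1616) + 225) = 14/15485 + 22005/(-1765 + 225) = 14/15485 + 22005/(-1540) = 14/15485 + 22005*(-1/1540) = 14/15485 - 4401/308 = -68145173/4769380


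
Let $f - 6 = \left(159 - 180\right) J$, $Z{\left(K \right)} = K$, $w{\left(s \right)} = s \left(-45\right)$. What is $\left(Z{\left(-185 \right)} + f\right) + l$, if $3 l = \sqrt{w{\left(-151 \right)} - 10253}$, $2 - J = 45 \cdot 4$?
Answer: $3559 + \frac{i \sqrt{3458}}{3} \approx 3559.0 + 19.602 i$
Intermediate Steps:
$w{\left(s \right)} = - 45 s$
$J = -178$ ($J = 2 - 45 \cdot 4 = 2 - 180 = -178$)
$f = 3744$ ($f = 6 + \left(159 - 180\right) \left(-178\right) = 6 - -3738 = 6 + 3738 = 3744$)
$l = \frac{i \sqrt{3458}}{3}$ ($l = \frac{\sqrt{\left(-45\right) \left(-151\right) - 10253}}{3} = \frac{\sqrt{6795 - 10253}}{3} = \frac{\sqrt{-3458}}{3} = \frac{i \sqrt{3458}}{3} \approx 19.602 i$)
$\left(Z{\left(-185 \right)} + f\right) + l = \left(-185 + 3744\right) + \frac{i \sqrt{3458}}{3} = 3559 + \frac{i \sqrt{3458}}{3}$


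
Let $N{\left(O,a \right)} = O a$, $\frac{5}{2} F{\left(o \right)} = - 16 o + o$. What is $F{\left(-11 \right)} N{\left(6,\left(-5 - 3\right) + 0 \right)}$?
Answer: $-3168$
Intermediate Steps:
$F{\left(o \right)} = - 6 o$ ($F{\left(o \right)} = \frac{2 \left(- 16 o + o\right)}{5} = \frac{2 \left(- 15 o\right)}{5} = - 6 o$)
$F{\left(-11 \right)} N{\left(6,\left(-5 - 3\right) + 0 \right)} = \left(-6\right) \left(-11\right) 6 \left(\left(-5 - 3\right) + 0\right) = 66 \cdot 6 \left(-8 + 0\right) = 66 \cdot 6 \left(-8\right) = 66 \left(-48\right) = -3168$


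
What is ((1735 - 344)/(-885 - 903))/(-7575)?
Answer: 1391/13544100 ≈ 0.00010270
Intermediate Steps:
((1735 - 344)/(-885 - 903))/(-7575) = (1391/(-1788))*(-1/7575) = (1391*(-1/1788))*(-1/7575) = -1391/1788*(-1/7575) = 1391/13544100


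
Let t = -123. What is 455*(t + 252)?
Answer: 58695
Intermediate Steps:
455*(t + 252) = 455*(-123 + 252) = 455*129 = 58695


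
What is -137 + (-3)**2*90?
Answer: 673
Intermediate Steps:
-137 + (-3)**2*90 = -137 + 9*90 = -137 + 810 = 673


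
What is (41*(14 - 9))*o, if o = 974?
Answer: 199670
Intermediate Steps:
(41*(14 - 9))*o = (41*(14 - 9))*974 = (41*5)*974 = 205*974 = 199670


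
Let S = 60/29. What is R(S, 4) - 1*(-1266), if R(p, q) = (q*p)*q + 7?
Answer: 37877/29 ≈ 1306.1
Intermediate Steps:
S = 60/29 (S = 60*(1/29) = 60/29 ≈ 2.0690)
R(p, q) = 7 + p*q² (R(p, q) = (p*q)*q + 7 = p*q² + 7 = 7 + p*q²)
R(S, 4) - 1*(-1266) = (7 + (60/29)*4²) - 1*(-1266) = (7 + (60/29)*16) + 1266 = (7 + 960/29) + 1266 = 1163/29 + 1266 = 37877/29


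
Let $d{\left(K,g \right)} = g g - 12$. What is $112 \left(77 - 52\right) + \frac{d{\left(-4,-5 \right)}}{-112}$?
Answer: $\frac{313587}{112} \approx 2799.9$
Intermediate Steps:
$d{\left(K,g \right)} = -12 + g^{2}$ ($d{\left(K,g \right)} = g^{2} - 12 = -12 + g^{2}$)
$112 \left(77 - 52\right) + \frac{d{\left(-4,-5 \right)}}{-112} = 112 \left(77 - 52\right) + \frac{-12 + \left(-5\right)^{2}}{-112} = 112 \cdot 25 + \left(-12 + 25\right) \left(- \frac{1}{112}\right) = 2800 + 13 \left(- \frac{1}{112}\right) = 2800 - \frac{13}{112} = \frac{313587}{112}$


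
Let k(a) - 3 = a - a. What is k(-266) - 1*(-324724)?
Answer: 324727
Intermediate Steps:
k(a) = 3 (k(a) = 3 + (a - a) = 3 + 0 = 3)
k(-266) - 1*(-324724) = 3 - 1*(-324724) = 3 + 324724 = 324727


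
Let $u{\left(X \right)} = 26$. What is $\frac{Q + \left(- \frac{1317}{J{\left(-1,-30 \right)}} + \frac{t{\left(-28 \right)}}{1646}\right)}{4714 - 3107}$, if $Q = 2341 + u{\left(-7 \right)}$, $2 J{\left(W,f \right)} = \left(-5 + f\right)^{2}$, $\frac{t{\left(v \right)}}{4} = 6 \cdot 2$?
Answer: $\frac{2384211843}{1620137225} \approx 1.4716$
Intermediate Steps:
$t{\left(v \right)} = 48$ ($t{\left(v \right)} = 4 \cdot 6 \cdot 2 = 4 \cdot 12 = 48$)
$J{\left(W,f \right)} = \frac{\left(-5 + f\right)^{2}}{2}$
$Q = 2367$ ($Q = 2341 + 26 = 2367$)
$\frac{Q + \left(- \frac{1317}{J{\left(-1,-30 \right)}} + \frac{t{\left(-28 \right)}}{1646}\right)}{4714 - 3107} = \frac{2367 + \left(- \frac{1317}{\frac{1}{2} \left(-5 - 30\right)^{2}} + \frac{48}{1646}\right)}{4714 - 3107} = \frac{2367 + \left(- \frac{1317}{\frac{1}{2} \left(-35\right)^{2}} + 48 \cdot \frac{1}{1646}\right)}{1607} = \left(2367 + \left(- \frac{1317}{\frac{1}{2} \cdot 1225} + \frac{24}{823}\right)\right) \frac{1}{1607} = \left(2367 + \left(- \frac{1317}{\frac{1225}{2}} + \frac{24}{823}\right)\right) \frac{1}{1607} = \left(2367 + \left(\left(-1317\right) \frac{2}{1225} + \frac{24}{823}\right)\right) \frac{1}{1607} = \left(2367 + \left(- \frac{2634}{1225} + \frac{24}{823}\right)\right) \frac{1}{1607} = \left(2367 - \frac{2138382}{1008175}\right) \frac{1}{1607} = \frac{2384211843}{1008175} \cdot \frac{1}{1607} = \frac{2384211843}{1620137225}$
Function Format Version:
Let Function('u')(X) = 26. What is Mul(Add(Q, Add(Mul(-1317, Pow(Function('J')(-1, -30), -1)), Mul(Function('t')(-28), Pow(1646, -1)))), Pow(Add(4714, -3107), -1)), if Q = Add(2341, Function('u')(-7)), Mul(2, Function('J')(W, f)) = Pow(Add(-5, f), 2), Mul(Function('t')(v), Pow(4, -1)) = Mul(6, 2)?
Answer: Rational(2384211843, 1620137225) ≈ 1.4716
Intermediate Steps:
Function('t')(v) = 48 (Function('t')(v) = Mul(4, Mul(6, 2)) = Mul(4, 12) = 48)
Function('J')(W, f) = Mul(Rational(1, 2), Pow(Add(-5, f), 2))
Q = 2367 (Q = Add(2341, 26) = 2367)
Mul(Add(Q, Add(Mul(-1317, Pow(Function('J')(-1, -30), -1)), Mul(Function('t')(-28), Pow(1646, -1)))), Pow(Add(4714, -3107), -1)) = Mul(Add(2367, Add(Mul(-1317, Pow(Mul(Rational(1, 2), Pow(Add(-5, -30), 2)), -1)), Mul(48, Pow(1646, -1)))), Pow(Add(4714, -3107), -1)) = Mul(Add(2367, Add(Mul(-1317, Pow(Mul(Rational(1, 2), Pow(-35, 2)), -1)), Mul(48, Rational(1, 1646)))), Pow(1607, -1)) = Mul(Add(2367, Add(Mul(-1317, Pow(Mul(Rational(1, 2), 1225), -1)), Rational(24, 823))), Rational(1, 1607)) = Mul(Add(2367, Add(Mul(-1317, Pow(Rational(1225, 2), -1)), Rational(24, 823))), Rational(1, 1607)) = Mul(Add(2367, Add(Mul(-1317, Rational(2, 1225)), Rational(24, 823))), Rational(1, 1607)) = Mul(Add(2367, Add(Rational(-2634, 1225), Rational(24, 823))), Rational(1, 1607)) = Mul(Add(2367, Rational(-2138382, 1008175)), Rational(1, 1607)) = Mul(Rational(2384211843, 1008175), Rational(1, 1607)) = Rational(2384211843, 1620137225)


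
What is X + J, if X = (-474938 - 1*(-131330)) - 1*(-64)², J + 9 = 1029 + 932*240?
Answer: -123004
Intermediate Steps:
J = 224700 (J = -9 + (1029 + 932*240) = -9 + (1029 + 223680) = -9 + 224709 = 224700)
X = -347704 (X = (-474938 + 131330) - 1*4096 = -343608 - 4096 = -347704)
X + J = -347704 + 224700 = -123004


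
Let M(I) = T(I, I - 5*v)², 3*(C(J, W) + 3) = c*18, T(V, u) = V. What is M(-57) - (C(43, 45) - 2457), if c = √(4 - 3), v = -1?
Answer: 5703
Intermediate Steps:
c = 1 (c = √1 = 1)
C(J, W) = 3 (C(J, W) = -3 + (1*18)/3 = -3 + (⅓)*18 = -3 + 6 = 3)
M(I) = I²
M(-57) - (C(43, 45) - 2457) = (-57)² - (3 - 2457) = 3249 - 1*(-2454) = 3249 + 2454 = 5703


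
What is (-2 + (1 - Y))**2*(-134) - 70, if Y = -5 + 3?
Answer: -204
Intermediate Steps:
Y = -2
(-2 + (1 - Y))**2*(-134) - 70 = (-2 + (1 - 1*(-2)))**2*(-134) - 70 = (-2 + (1 + 2))**2*(-134) - 70 = (-2 + 3)**2*(-134) - 70 = 1**2*(-134) - 70 = 1*(-134) - 70 = -134 - 70 = -204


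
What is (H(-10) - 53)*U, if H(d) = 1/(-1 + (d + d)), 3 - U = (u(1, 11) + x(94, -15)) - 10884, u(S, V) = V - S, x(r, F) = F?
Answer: -1733384/3 ≈ -5.7780e+5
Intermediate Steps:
U = 10892 (U = 3 - (((11 - 1*1) - 15) - 10884) = 3 - (((11 - 1) - 15) - 10884) = 3 - ((10 - 15) - 10884) = 3 - (-5 - 10884) = 3 - 1*(-10889) = 3 + 10889 = 10892)
H(d) = 1/(-1 + 2*d)
(H(-10) - 53)*U = (1/(-1 + 2*(-10)) - 53)*10892 = (1/(-1 - 20) - 53)*10892 = (1/(-21) - 53)*10892 = (-1/21 - 53)*10892 = -1114/21*10892 = -1733384/3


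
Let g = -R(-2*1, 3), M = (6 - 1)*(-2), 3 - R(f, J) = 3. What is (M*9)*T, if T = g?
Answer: 0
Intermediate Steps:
R(f, J) = 0 (R(f, J) = 3 - 1*3 = 3 - 3 = 0)
M = -10 (M = 5*(-2) = -10)
g = 0 (g = -1*0 = 0)
T = 0
(M*9)*T = -10*9*0 = -90*0 = 0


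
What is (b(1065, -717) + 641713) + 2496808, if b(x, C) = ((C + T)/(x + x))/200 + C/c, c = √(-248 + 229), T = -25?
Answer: 668504972629/213000 + 717*I*√19/19 ≈ 3.1385e+6 + 164.49*I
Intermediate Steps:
c = I*√19 (c = √(-19) = I*√19 ≈ 4.3589*I)
b(x, C) = (-25 + C)/(400*x) - I*C*√19/19 (b(x, C) = ((C - 25)/(x + x))/200 + C/((I*√19)) = ((-25 + C)/((2*x)))*(1/200) + C*(-I*√19/19) = ((-25 + C)*(1/(2*x)))*(1/200) - I*C*√19/19 = ((-25 + C)/(2*x))*(1/200) - I*C*√19/19 = (-25 + C)/(400*x) - I*C*√19/19)
(b(1065, -717) + 641713) + 2496808 = ((1/7600)*(-475 + 19*(-717) - 400*I*(-717)*1065*√19)/1065 + 641713) + 2496808 = ((1/7600)*(1/1065)*(-475 - 13623 + 305442000*I*√19) + 641713) + 2496808 = ((1/7600)*(1/1065)*(-14098 + 305442000*I*√19) + 641713) + 2496808 = ((-371/213000 + 717*I*√19/19) + 641713) + 2496808 = (136684868629/213000 + 717*I*√19/19) + 2496808 = 668504972629/213000 + 717*I*√19/19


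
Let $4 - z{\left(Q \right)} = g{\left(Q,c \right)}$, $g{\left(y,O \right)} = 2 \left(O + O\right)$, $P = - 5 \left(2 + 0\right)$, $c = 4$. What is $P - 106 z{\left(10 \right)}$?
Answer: $1262$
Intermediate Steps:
$P = -10$ ($P = \left(-5\right) 2 = -10$)
$g{\left(y,O \right)} = 4 O$ ($g{\left(y,O \right)} = 2 \cdot 2 O = 4 O$)
$z{\left(Q \right)} = -12$ ($z{\left(Q \right)} = 4 - 4 \cdot 4 = 4 - 16 = -12$)
$P - 106 z{\left(10 \right)} = -10 - -1272 = -10 + 1272 = 1262$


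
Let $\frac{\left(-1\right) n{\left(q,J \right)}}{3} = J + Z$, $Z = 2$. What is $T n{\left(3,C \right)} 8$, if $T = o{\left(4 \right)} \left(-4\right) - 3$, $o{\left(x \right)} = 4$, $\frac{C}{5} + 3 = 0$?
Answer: $-5928$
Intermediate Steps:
$C = -15$ ($C = -15 + 5 \cdot 0 = -15 + 0 = -15$)
$T = -19$ ($T = 4 \left(-4\right) - 3 = -16 - 3 = -19$)
$n{\left(q,J \right)} = -6 - 3 J$ ($n{\left(q,J \right)} = - 3 \left(J + 2\right) = - 3 \left(2 + J\right) = -6 - 3 J$)
$T n{\left(3,C \right)} 8 = - 19 \left(-6 - -45\right) 8 = - 19 \left(-6 + 45\right) 8 = \left(-19\right) 39 \cdot 8 = \left(-741\right) 8 = -5928$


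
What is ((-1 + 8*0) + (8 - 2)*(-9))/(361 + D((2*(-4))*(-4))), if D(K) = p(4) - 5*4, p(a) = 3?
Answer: -55/344 ≈ -0.15988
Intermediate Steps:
D(K) = -17 (D(K) = 3 - 5*4 = 3 - 20 = -17)
((-1 + 8*0) + (8 - 2)*(-9))/(361 + D((2*(-4))*(-4))) = ((-1 + 8*0) + (8 - 2)*(-9))/(361 - 17) = ((-1 + 0) + 6*(-9))/344 = (-1 - 54)*(1/344) = -55*1/344 = -55/344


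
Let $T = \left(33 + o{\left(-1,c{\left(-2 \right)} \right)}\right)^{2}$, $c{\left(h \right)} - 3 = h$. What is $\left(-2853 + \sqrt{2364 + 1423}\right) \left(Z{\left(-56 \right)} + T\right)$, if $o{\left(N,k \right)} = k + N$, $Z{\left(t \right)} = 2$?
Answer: $-3112623 + 1091 \sqrt{3787} \approx -3.0455 \cdot 10^{6}$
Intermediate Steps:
$c{\left(h \right)} = 3 + h$
$o{\left(N,k \right)} = N + k$
$T = 1089$ ($T = \left(33 + \left(-1 + \left(3 - 2\right)\right)\right)^{2} = \left(33 + \left(-1 + 1\right)\right)^{2} = \left(33 + 0\right)^{2} = 33^{2} = 1089$)
$\left(-2853 + \sqrt{2364 + 1423}\right) \left(Z{\left(-56 \right)} + T\right) = \left(-2853 + \sqrt{2364 + 1423}\right) \left(2 + 1089\right) = \left(-2853 + \sqrt{3787}\right) 1091 = -3112623 + 1091 \sqrt{3787}$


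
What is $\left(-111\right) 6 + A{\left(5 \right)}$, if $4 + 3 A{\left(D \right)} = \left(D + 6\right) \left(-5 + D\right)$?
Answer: $- \frac{2002}{3} \approx -667.33$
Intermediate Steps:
$A{\left(D \right)} = - \frac{4}{3} + \frac{\left(-5 + D\right) \left(6 + D\right)}{3}$ ($A{\left(D \right)} = - \frac{4}{3} + \frac{\left(D + 6\right) \left(-5 + D\right)}{3} = - \frac{4}{3} + \frac{\left(6 + D\right) \left(-5 + D\right)}{3} = - \frac{4}{3} + \frac{\left(-5 + D\right) \left(6 + D\right)}{3}$)
$\left(-111\right) 6 + A{\left(5 \right)} = \left(-111\right) 6 + \left(- \frac{34}{3} + \frac{1}{3} \cdot 5 + \frac{5^{2}}{3}\right) = -666 + \left(- \frac{34}{3} + \frac{5}{3} + \frac{1}{3} \cdot 25\right) = -666 + \left(- \frac{34}{3} + \frac{5}{3} + \frac{25}{3}\right) = -666 - \frac{4}{3} = - \frac{2002}{3}$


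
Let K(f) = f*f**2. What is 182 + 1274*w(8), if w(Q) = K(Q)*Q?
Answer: 5218486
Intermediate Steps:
K(f) = f**3
w(Q) = Q**4 (w(Q) = Q**3*Q = Q**4)
182 + 1274*w(8) = 182 + 1274*8**4 = 182 + 1274*4096 = 182 + 5218304 = 5218486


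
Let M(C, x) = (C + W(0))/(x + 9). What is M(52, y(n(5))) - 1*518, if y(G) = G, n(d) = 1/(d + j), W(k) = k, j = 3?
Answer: -37398/73 ≈ -512.30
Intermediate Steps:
n(d) = 1/(3 + d) (n(d) = 1/(d + 3) = 1/(3 + d))
M(C, x) = C/(9 + x) (M(C, x) = (C + 0)/(x + 9) = C/(9 + x))
M(52, y(n(5))) - 1*518 = 52/(9 + 1/(3 + 5)) - 1*518 = 52/(9 + 1/8) - 518 = 52/(9 + ⅛) - 518 = 52/(73/8) - 518 = 52*(8/73) - 518 = 416/73 - 518 = -37398/73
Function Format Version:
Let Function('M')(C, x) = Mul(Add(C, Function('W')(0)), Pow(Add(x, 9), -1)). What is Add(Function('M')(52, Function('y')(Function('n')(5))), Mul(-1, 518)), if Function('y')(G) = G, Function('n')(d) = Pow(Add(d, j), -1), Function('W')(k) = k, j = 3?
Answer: Rational(-37398, 73) ≈ -512.30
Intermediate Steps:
Function('n')(d) = Pow(Add(3, d), -1) (Function('n')(d) = Pow(Add(d, 3), -1) = Pow(Add(3, d), -1))
Function('M')(C, x) = Mul(C, Pow(Add(9, x), -1)) (Function('M')(C, x) = Mul(Add(C, 0), Pow(Add(x, 9), -1)) = Mul(C, Pow(Add(9, x), -1)))
Add(Function('M')(52, Function('y')(Function('n')(5))), Mul(-1, 518)) = Add(Mul(52, Pow(Add(9, Pow(Add(3, 5), -1)), -1)), Mul(-1, 518)) = Add(Mul(52, Pow(Add(9, Pow(8, -1)), -1)), -518) = Add(Mul(52, Pow(Add(9, Rational(1, 8)), -1)), -518) = Add(Mul(52, Pow(Rational(73, 8), -1)), -518) = Add(Mul(52, Rational(8, 73)), -518) = Add(Rational(416, 73), -518) = Rational(-37398, 73)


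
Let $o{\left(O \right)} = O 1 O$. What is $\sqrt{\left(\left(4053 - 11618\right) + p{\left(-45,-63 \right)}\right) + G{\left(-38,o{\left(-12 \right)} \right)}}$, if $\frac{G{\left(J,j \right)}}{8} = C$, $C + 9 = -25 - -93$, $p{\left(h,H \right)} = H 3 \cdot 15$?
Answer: $2 i \sqrt{2482} \approx 99.639 i$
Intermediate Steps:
$p{\left(h,H \right)} = 45 H$ ($p{\left(h,H \right)} = 3 H 15 = 45 H$)
$o{\left(O \right)} = O^{2}$ ($o{\left(O \right)} = O O = O^{2}$)
$C = 59$ ($C = -9 - -68 = -9 + \left(-25 + 93\right) = -9 + 68 = 59$)
$G{\left(J,j \right)} = 472$ ($G{\left(J,j \right)} = 8 \cdot 59 = 472$)
$\sqrt{\left(\left(4053 - 11618\right) + p{\left(-45,-63 \right)}\right) + G{\left(-38,o{\left(-12 \right)} \right)}} = \sqrt{\left(\left(4053 - 11618\right) + 45 \left(-63\right)\right) + 472} = \sqrt{\left(\left(4053 - 11618\right) - 2835\right) + 472} = \sqrt{\left(-7565 - 2835\right) + 472} = \sqrt{-10400 + 472} = \sqrt{-9928} = 2 i \sqrt{2482}$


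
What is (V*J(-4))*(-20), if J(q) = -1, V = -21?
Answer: -420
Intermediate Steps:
(V*J(-4))*(-20) = -21*(-1)*(-20) = 21*(-20) = -420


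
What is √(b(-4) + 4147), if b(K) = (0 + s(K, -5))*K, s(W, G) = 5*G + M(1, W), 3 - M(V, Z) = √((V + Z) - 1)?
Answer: √(4235 + 8*I) ≈ 65.077 + 0.0615*I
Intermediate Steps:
M(V, Z) = 3 - √(-1 + V + Z) (M(V, Z) = 3 - √((V + Z) - 1) = 3 - √(-1 + V + Z))
s(W, G) = 3 - √W + 5*G (s(W, G) = 5*G + (3 - √(-1 + 1 + W)) = 5*G + (3 - √W) = 3 - √W + 5*G)
b(K) = K*(-22 - √K) (b(K) = (0 + (3 - √K + 5*(-5)))*K = (0 + (3 - √K - 25))*K = (0 + (-22 - √K))*K = (-22 - √K)*K = K*(-22 - √K))
√(b(-4) + 4147) = √(-1*(-4)*(22 + √(-4)) + 4147) = √(-1*(-4)*(22 + 2*I) + 4147) = √((88 + 8*I) + 4147) = √(4235 + 8*I)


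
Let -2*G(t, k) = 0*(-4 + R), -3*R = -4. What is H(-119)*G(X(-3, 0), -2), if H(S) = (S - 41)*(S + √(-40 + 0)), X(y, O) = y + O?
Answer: 0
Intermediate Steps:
R = 4/3 (R = -⅓*(-4) = 4/3 ≈ 1.3333)
X(y, O) = O + y
H(S) = (-41 + S)*(S + 2*I*√10) (H(S) = (-41 + S)*(S + √(-40)) = (-41 + S)*(S + 2*I*√10))
G(t, k) = 0 (G(t, k) = -0*(-4 + 4/3) = -0*(-8)/3 = -½*0 = 0)
H(-119)*G(X(-3, 0), -2) = ((-119)² - 41*(-119) - 82*I*√10 + 2*I*(-119)*√10)*0 = (14161 + 4879 - 82*I*√10 - 238*I*√10)*0 = (19040 - 320*I*√10)*0 = 0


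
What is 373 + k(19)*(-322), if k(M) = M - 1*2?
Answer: -5101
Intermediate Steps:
k(M) = -2 + M (k(M) = M - 2 = -2 + M)
373 + k(19)*(-322) = 373 + (-2 + 19)*(-322) = 373 + 17*(-322) = 373 - 5474 = -5101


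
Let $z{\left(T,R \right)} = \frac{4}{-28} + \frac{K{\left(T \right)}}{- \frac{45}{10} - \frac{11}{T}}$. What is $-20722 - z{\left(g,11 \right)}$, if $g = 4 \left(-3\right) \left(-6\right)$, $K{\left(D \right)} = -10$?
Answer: $- \frac{9719559}{469} \approx -20724.0$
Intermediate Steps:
$g = 72$ ($g = \left(-12\right) \left(-6\right) = 72$)
$z{\left(T,R \right)} = - \frac{1}{7} - \frac{10}{- \frac{9}{2} - \frac{11}{T}}$ ($z{\left(T,R \right)} = \frac{4}{-28} - \frac{10}{- \frac{45}{10} - \frac{11}{T}} = 4 \left(- \frac{1}{28}\right) - \frac{10}{\left(-45\right) \frac{1}{10} - \frac{11}{T}} = - \frac{1}{7} - \frac{10}{- \frac{9}{2} - \frac{11}{T}}$)
$-20722 - z{\left(g,11 \right)} = -20722 - \frac{-22 + 131 \cdot 72}{7 \left(22 + 9 \cdot 72\right)} = -20722 - \frac{-22 + 9432}{7 \left(22 + 648\right)} = -20722 - \frac{1}{7} \cdot \frac{1}{670} \cdot 9410 = -20722 - \frac{941}{469} = - \frac{9719559}{469}$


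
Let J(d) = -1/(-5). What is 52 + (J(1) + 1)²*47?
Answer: 2992/25 ≈ 119.68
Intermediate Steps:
J(d) = ⅕ (J(d) = -1*(-⅕) = ⅕)
52 + (J(1) + 1)²*47 = 52 + (⅕ + 1)²*47 = 52 + (6/5)²*47 = 52 + (36/25)*47 = 52 + 1692/25 = 2992/25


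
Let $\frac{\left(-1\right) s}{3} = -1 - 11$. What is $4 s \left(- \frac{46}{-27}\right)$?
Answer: $\frac{736}{3} \approx 245.33$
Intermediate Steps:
$s = 36$ ($s = - 3 \left(-1 - 11\right) = \left(-3\right) \left(-12\right) = 36$)
$4 s \left(- \frac{46}{-27}\right) = 4 \cdot 36 \left(- \frac{46}{-27}\right) = 144 \left(\left(-46\right) \left(- \frac{1}{27}\right)\right) = 144 \cdot \frac{46}{27} = \frac{736}{3}$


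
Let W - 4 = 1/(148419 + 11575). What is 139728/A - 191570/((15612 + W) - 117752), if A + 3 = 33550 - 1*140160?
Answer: 984378028899316/1742178724621179 ≈ 0.56503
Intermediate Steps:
A = -106613 (A = -3 + (33550 - 1*140160) = -3 + (33550 - 140160) = -3 - 106610 = -106613)
W = 639977/159994 (W = 4 + 1/(148419 + 11575) = 4 + 1/159994 = 639977/159994 ≈ 4.0000)
139728/A - 191570/((15612 + W) - 117752) = 139728/(-106613) - 191570/((15612 + 639977/159994) - 117752) = 139728*(-1/106613) - 191570/(2498466305/159994 - 117752) = -139728/106613 - 191570/(-16341147183/159994) = -139728/106613 - 191570*(-159994/16341147183) = -139728/106613 + 30650050580/16341147183 = 984378028899316/1742178724621179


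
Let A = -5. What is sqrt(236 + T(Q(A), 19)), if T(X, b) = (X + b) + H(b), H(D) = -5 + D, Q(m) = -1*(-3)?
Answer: 4*sqrt(17) ≈ 16.492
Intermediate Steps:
Q(m) = 3
T(X, b) = -5 + X + 2*b (T(X, b) = (X + b) + (-5 + b) = -5 + X + 2*b)
sqrt(236 + T(Q(A), 19)) = sqrt(236 + (-5 + 3 + 2*19)) = sqrt(236 + (-5 + 3 + 38)) = sqrt(236 + 36) = sqrt(272) = 4*sqrt(17)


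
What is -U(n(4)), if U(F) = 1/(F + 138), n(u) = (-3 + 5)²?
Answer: -1/142 ≈ -0.0070423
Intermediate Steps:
n(u) = 4 (n(u) = 2² = 4)
U(F) = 1/(138 + F)
-U(n(4)) = -1/(138 + 4) = -1/142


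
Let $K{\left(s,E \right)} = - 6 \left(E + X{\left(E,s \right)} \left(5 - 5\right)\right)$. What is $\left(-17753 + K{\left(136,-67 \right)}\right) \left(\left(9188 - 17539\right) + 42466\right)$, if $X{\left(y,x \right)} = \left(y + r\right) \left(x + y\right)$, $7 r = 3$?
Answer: $-591929365$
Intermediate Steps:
$r = \frac{3}{7}$ ($r = \frac{1}{7} \cdot 3 = \frac{3}{7} \approx 0.42857$)
$X{\left(y,x \right)} = \left(\frac{3}{7} + y\right) \left(x + y\right)$ ($X{\left(y,x \right)} = \left(y + \frac{3}{7}\right) \left(x + y\right) = \left(\frac{3}{7} + y\right) \left(x + y\right)$)
$K{\left(s,E \right)} = - 6 E$ ($K{\left(s,E \right)} = - 6 \left(E + \left(E^{2} + \frac{3 s}{7} + \frac{3 E}{7} + s E\right) \left(5 - 5\right)\right) = - 6 \left(E + \left(E^{2} + \frac{3 s}{7} + \frac{3 E}{7} + E s\right) 0\right) = - 6 \left(E + \left(E^{2} + \frac{3 E}{7} + \frac{3 s}{7} + E s\right) 0\right) = - 6 \left(E + 0\right) = - 6 E$)
$\left(-17753 + K{\left(136,-67 \right)}\right) \left(\left(9188 - 17539\right) + 42466\right) = \left(-17753 - -402\right) \left(\left(9188 - 17539\right) + 42466\right) = \left(-17753 + 402\right) \left(\left(9188 - 17539\right) + 42466\right) = - 17351 \left(-8351 + 42466\right) = \left(-17351\right) 34115 = -591929365$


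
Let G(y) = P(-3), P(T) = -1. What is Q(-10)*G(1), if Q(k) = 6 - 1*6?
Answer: 0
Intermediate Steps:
Q(k) = 0 (Q(k) = 6 - 6 = 0)
G(y) = -1
Q(-10)*G(1) = 0*(-1) = 0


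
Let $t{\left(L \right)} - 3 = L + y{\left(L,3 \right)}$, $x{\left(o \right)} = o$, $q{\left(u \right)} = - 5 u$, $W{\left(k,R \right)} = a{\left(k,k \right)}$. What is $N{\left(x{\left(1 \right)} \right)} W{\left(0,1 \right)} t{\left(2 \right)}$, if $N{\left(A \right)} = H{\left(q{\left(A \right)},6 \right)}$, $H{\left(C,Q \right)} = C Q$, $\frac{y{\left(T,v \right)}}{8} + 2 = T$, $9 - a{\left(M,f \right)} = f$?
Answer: $-1350$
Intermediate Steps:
$a{\left(M,f \right)} = 9 - f$
$W{\left(k,R \right)} = 9 - k$
$y{\left(T,v \right)} = -16 + 8 T$
$t{\left(L \right)} = -13 + 9 L$ ($t{\left(L \right)} = 3 + \left(L + \left(-16 + 8 L\right)\right) = 3 + \left(-16 + 9 L\right) = -13 + 9 L$)
$N{\left(A \right)} = - 30 A$ ($N{\left(A \right)} = - 5 A 6 = - 30 A$)
$N{\left(x{\left(1 \right)} \right)} W{\left(0,1 \right)} t{\left(2 \right)} = \left(-30\right) 1 \left(9 - 0\right) \left(-13 + 9 \cdot 2\right) = - 30 \left(9 + 0\right) \left(-13 + 18\right) = \left(-30\right) 9 \cdot 5 = \left(-270\right) 5 = -1350$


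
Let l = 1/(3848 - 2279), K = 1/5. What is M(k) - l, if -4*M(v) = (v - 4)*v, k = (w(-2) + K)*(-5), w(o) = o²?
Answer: -823729/6276 ≈ -131.25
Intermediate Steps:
K = ⅕ ≈ 0.20000
k = -21 (k = ((-2)² + ⅕)*(-5) = (4 + ⅕)*(-5) = (21/5)*(-5) = -21)
M(v) = -v*(-4 + v)/4 (M(v) = -(v - 4)*v/4 = -(-4 + v)*v/4 = -v*(-4 + v)/4)
l = 1/1569 ≈ 0.00063735
M(k) - l = (¼)*(-21)*(4 - 1*(-21)) - 1*1/1569 = (¼)*(-21)*(4 + 21) - 1/1569 = (¼)*(-21)*25 - 1/1569 = -525/4 - 1/1569 = -823729/6276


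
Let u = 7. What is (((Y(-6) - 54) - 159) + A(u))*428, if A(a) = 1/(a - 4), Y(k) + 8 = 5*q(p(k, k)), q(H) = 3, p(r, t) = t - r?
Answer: -264076/3 ≈ -88025.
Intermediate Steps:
Y(k) = 7 (Y(k) = -8 + 5*3 = -8 + 15 = 7)
A(a) = 1/(-4 + a)
(((Y(-6) - 54) - 159) + A(u))*428 = (((7 - 54) - 159) + 1/(-4 + 7))*428 = ((-47 - 159) + 1/3)*428 = (-206 + ⅓)*428 = -617/3*428 = -264076/3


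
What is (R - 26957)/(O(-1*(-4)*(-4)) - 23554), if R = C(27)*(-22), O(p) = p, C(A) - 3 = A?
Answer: 27617/23570 ≈ 1.1717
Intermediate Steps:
C(A) = 3 + A
R = -660 (R = (3 + 27)*(-22) = 30*(-22) = -660)
(R - 26957)/(O(-1*(-4)*(-4)) - 23554) = (-660 - 26957)/(-1*(-4)*(-4) - 23554) = -27617/(4*(-4) - 23554) = -27617/(-16 - 23554) = -27617/(-23570) = -27617*(-1/23570) = 27617/23570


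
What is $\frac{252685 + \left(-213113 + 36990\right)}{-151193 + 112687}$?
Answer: $- \frac{38281}{19253} \approx -1.9883$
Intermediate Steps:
$\frac{252685 + \left(-213113 + 36990\right)}{-151193 + 112687} = \frac{252685 - 176123}{-38506} = 76562 \left(- \frac{1}{38506}\right) = - \frac{38281}{19253}$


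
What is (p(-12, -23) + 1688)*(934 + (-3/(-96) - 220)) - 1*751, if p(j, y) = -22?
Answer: 19021201/16 ≈ 1.1888e+6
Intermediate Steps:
(p(-12, -23) + 1688)*(934 + (-3/(-96) - 220)) - 1*751 = (-22 + 1688)*(934 + (-3/(-96) - 220)) - 1*751 = 1666*(934 + (-3*(-1/96) - 220)) - 751 = 1666*(934 + (1/32 - 220)) - 751 = 1666*(934 - 7039/32) - 751 = 1666*(22849/32) - 751 = 19033217/16 - 751 = 19021201/16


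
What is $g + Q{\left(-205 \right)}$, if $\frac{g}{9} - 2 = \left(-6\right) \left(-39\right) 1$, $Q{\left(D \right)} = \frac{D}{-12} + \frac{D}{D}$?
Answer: $\frac{25705}{12} \approx 2142.1$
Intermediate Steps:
$Q{\left(D \right)} = 1 - \frac{D}{12}$ ($Q{\left(D \right)} = D \left(- \frac{1}{12}\right) + 1 = - \frac{D}{12} + 1 = 1 - \frac{D}{12}$)
$g = 2124$ ($g = 18 + 9 \left(-6\right) \left(-39\right) 1 = 18 + 9 \cdot 234 \cdot 1 = 18 + 9 \cdot 234 = 18 + 2106 = 2124$)
$g + Q{\left(-205 \right)} = 2124 + \left(1 - - \frac{205}{12}\right) = 2124 + \left(1 + \frac{205}{12}\right) = 2124 + \frac{217}{12} = \frac{25705}{12}$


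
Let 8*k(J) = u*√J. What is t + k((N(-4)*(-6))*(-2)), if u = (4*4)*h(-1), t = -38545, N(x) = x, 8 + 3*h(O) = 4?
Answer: -38545 - 32*I*√3/3 ≈ -38545.0 - 18.475*I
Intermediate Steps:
h(O) = -4/3 (h(O) = -8/3 + (⅓)*4 = -8/3 + 4/3 = -4/3)
u = -64/3 (u = (4*4)*(-4/3) = 16*(-4/3) = -64/3 ≈ -21.333)
k(J) = -8*√J/3 (k(J) = (-64*√J/3)/8 = -8*√J/3)
t + k((N(-4)*(-6))*(-2)) = -38545 - 8*4*I*√3/3 = -38545 - 32*I*√3/3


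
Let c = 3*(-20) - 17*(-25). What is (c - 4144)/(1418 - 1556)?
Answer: 3779/138 ≈ 27.384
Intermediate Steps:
c = 365 (c = -60 + 425 = 365)
(c - 4144)/(1418 - 1556) = (365 - 4144)/(1418 - 1556) = -3779/(-138) = -3779*(-1/138) = 3779/138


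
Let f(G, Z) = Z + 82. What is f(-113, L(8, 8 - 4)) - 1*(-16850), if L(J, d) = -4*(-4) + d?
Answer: 16952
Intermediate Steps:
L(J, d) = 16 + d
f(G, Z) = 82 + Z
f(-113, L(8, 8 - 4)) - 1*(-16850) = (82 + (16 + (8 - 4))) - 1*(-16850) = (82 + (16 + 4)) + 16850 = (82 + 20) + 16850 = 102 + 16850 = 16952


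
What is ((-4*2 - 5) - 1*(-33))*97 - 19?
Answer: 1921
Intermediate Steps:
((-4*2 - 5) - 1*(-33))*97 - 19 = ((-8 - 5) + 33)*97 - 19 = (-13 + 33)*97 - 19 = 20*97 - 19 = 1940 - 19 = 1921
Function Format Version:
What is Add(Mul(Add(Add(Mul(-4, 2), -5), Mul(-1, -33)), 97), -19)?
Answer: 1921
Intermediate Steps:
Add(Mul(Add(Add(Mul(-4, 2), -5), Mul(-1, -33)), 97), -19) = Add(Mul(Add(Add(-8, -5), 33), 97), -19) = Add(Mul(Add(-13, 33), 97), -19) = Add(Mul(20, 97), -19) = Add(1940, -19) = 1921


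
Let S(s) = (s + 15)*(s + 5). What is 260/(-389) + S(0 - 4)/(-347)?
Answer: -94499/134983 ≈ -0.70008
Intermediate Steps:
S(s) = (5 + s)*(15 + s) (S(s) = (15 + s)*(5 + s) = (5 + s)*(15 + s))
260/(-389) + S(0 - 4)/(-347) = 260/(-389) + (75 + (0 - 4)² + 20*(0 - 4))/(-347) = 260*(-1/389) + (75 + (-4)² + 20*(-4))*(-1/347) = -260/389 + (75 + 16 - 80)*(-1/347) = -260/389 + 11*(-1/347) = -260/389 - 11/347 = -94499/134983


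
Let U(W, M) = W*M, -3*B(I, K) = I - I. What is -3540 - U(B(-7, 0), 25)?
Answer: -3540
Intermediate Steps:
B(I, K) = 0 (B(I, K) = -(I - I)/3 = -1/3*0 = 0)
U(W, M) = M*W
-3540 - U(B(-7, 0), 25) = -3540 - 25*0 = -3540 - 1*0 = -3540 + 0 = -3540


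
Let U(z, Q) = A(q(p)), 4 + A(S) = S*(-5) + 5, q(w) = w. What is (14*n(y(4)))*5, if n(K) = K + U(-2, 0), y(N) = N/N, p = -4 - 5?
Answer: 3290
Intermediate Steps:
p = -9
A(S) = 1 - 5*S (A(S) = -4 + (S*(-5) + 5) = -4 + (-5*S + 5) = -4 + (5 - 5*S) = 1 - 5*S)
U(z, Q) = 46 (U(z, Q) = 1 - 5*(-9) = 1 + 45 = 46)
y(N) = 1
n(K) = 46 + K (n(K) = K + 46 = 46 + K)
(14*n(y(4)))*5 = (14*(46 + 1))*5 = (14*47)*5 = 658*5 = 3290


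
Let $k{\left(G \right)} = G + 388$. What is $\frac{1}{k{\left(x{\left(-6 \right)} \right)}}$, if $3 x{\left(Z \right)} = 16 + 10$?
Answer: $\frac{3}{1190} \approx 0.002521$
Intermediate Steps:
$x{\left(Z \right)} = \frac{26}{3}$ ($x{\left(Z \right)} = \frac{16 + 10}{3} = \frac{1}{3} \cdot 26 = \frac{26}{3}$)
$k{\left(G \right)} = 388 + G$
$\frac{1}{k{\left(x{\left(-6 \right)} \right)}} = \frac{1}{388 + \frac{26}{3}} = \frac{1}{\frac{1190}{3}} = \frac{3}{1190}$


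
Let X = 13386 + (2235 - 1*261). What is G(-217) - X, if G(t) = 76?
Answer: -15284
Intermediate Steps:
X = 15360 (X = 13386 + (2235 - 261) = 13386 + 1974 = 15360)
G(-217) - X = 76 - 1*15360 = 76 - 15360 = -15284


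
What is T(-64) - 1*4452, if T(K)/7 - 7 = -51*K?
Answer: 18445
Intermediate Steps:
T(K) = 49 - 357*K (T(K) = 49 + 7*(-51*K) = 49 - 357*K)
T(-64) - 1*4452 = (49 - 357*(-64)) - 1*4452 = (49 + 22848) - 4452 = 22897 - 4452 = 18445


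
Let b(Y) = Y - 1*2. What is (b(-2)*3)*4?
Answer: -48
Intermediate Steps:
b(Y) = -2 + Y (b(Y) = Y - 2 = -2 + Y)
(b(-2)*3)*4 = ((-2 - 2)*3)*4 = -4*3*4 = -12*4 = -48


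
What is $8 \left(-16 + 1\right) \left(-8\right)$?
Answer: $960$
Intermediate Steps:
$8 \left(-16 + 1\right) \left(-8\right) = 8 \left(-15\right) \left(-8\right) = \left(-120\right) \left(-8\right) = 960$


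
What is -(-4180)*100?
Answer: 418000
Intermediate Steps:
-(-4180)*100 = -4180*(-100) = 418000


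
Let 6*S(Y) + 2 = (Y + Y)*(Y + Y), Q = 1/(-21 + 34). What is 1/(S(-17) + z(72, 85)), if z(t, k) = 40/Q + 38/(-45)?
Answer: 45/32017 ≈ 0.0014055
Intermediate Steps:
Q = 1/13 ≈ 0.076923
z(t, k) = 23362/45 (z(t, k) = 40/(1/13) + 38/(-45) = 40*13 + 38*(-1/45) = 520 - 38/45 = 23362/45)
S(Y) = -⅓ + 2*Y²/3 (S(Y) = -⅓ + ((Y + Y)*(Y + Y))/6 = -⅓ + ((2*Y)*(2*Y))/6 = -⅓ + (4*Y²)/6 = -⅓ + 2*Y²/3)
1/(S(-17) + z(72, 85)) = 1/((-⅓ + (⅔)*(-17)²) + 23362/45) = 1/((-⅓ + (⅔)*289) + 23362/45) = 1/((-⅓ + 578/3) + 23362/45) = 1/(577/3 + 23362/45) = 1/(32017/45) = 45/32017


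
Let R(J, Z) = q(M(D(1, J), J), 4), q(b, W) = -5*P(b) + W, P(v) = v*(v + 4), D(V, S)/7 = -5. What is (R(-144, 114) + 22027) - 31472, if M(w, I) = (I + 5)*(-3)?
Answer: -887226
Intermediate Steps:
D(V, S) = -35 (D(V, S) = 7*(-5) = -35)
M(w, I) = -15 - 3*I (M(w, I) = (5 + I)*(-3) = -15 - 3*I)
P(v) = v*(4 + v)
q(b, W) = W - 5*b*(4 + b) (q(b, W) = -5*b*(4 + b) + W = W - 5*b*(4 + b))
R(J, Z) = 4 - 5*(-15 - 3*J)*(-11 - 3*J) (R(J, Z) = 4 - 5*(-15 - 3*J)*(4 + (-15 - 3*J)) = 4 - 5*(-15 - 3*J)*(-11 - 3*J))
(R(-144, 114) + 22027) - 31472 = ((4 - 15*(5 - 144)*(11 + 3*(-144))) + 22027) - 31472 = ((4 - 15*(-139)*(11 - 432)) + 22027) - 31472 = ((4 - 15*(-139)*(-421)) + 22027) - 31472 = ((4 - 877785) + 22027) - 31472 = (-877781 + 22027) - 31472 = -855754 - 31472 = -887226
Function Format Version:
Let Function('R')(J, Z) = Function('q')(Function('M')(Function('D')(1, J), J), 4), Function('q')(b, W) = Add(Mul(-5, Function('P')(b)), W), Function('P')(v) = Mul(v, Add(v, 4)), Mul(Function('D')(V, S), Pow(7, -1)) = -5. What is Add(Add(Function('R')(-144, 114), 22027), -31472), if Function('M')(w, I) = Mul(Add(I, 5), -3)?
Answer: -887226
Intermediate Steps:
Function('D')(V, S) = -35 (Function('D')(V, S) = Mul(7, -5) = -35)
Function('M')(w, I) = Add(-15, Mul(-3, I)) (Function('M')(w, I) = Mul(Add(5, I), -3) = Add(-15, Mul(-3, I)))
Function('P')(v) = Mul(v, Add(4, v))
Function('q')(b, W) = Add(W, Mul(-5, b, Add(4, b))) (Function('q')(b, W) = Add(Mul(-5, Mul(b, Add(4, b))), W) = Add(Mul(-5, b, Add(4, b)), W) = Add(W, Mul(-5, b, Add(4, b))))
Function('R')(J, Z) = Add(4, Mul(-5, Add(-15, Mul(-3, J)), Add(-11, Mul(-3, J)))) (Function('R')(J, Z) = Add(4, Mul(-5, Add(-15, Mul(-3, J)), Add(4, Add(-15, Mul(-3, J))))) = Add(4, Mul(-5, Add(-15, Mul(-3, J)), Add(-11, Mul(-3, J)))))
Add(Add(Function('R')(-144, 114), 22027), -31472) = Add(Add(Add(4, Mul(-15, Add(5, -144), Add(11, Mul(3, -144)))), 22027), -31472) = Add(Add(Add(4, Mul(-15, -139, Add(11, -432))), 22027), -31472) = Add(Add(Add(4, Mul(-15, -139, -421)), 22027), -31472) = Add(Add(Add(4, -877785), 22027), -31472) = Add(Add(-877781, 22027), -31472) = Add(-855754, -31472) = -887226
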